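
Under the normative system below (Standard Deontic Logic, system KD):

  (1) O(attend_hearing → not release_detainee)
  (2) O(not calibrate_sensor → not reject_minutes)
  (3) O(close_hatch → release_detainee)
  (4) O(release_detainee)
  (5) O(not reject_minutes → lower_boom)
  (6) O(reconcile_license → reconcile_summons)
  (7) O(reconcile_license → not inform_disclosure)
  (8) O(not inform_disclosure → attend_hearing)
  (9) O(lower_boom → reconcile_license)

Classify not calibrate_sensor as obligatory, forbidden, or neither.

Forbidden

Premise 4 states O(release_detainee) outright.
The contrapositive of premise 1 (O(attend_hearing → not release_detainee)) is O(release_detainee → not attend_hearing), and O(release_detainee) is already established, so O(not attend_hearing).
The contrapositive of premise 8 (O(not inform_disclosure → attend_hearing)) is O(not attend_hearing → inform_disclosure), and O(not attend_hearing) is already established, so O(inform_disclosure).
The contrapositive of premise 7 (O(reconcile_license → not inform_disclosure)) is O(inform_disclosure → not reconcile_license), and O(inform_disclosure) is already established, so O(not reconcile_license).
The contrapositive of premise 9 (O(lower_boom → reconcile_license)) is O(not reconcile_license → not lower_boom), and O(not reconcile_license) is already established, so O(not lower_boom).
The contrapositive of premise 5 (O(not reject_minutes → lower_boom)) is O(not lower_boom → reject_minutes), and O(not lower_boom) is already established, so O(reject_minutes).
The contrapositive of premise 2 (O(not calibrate_sensor → not reject_minutes)) is O(reject_minutes → calibrate_sensor), and O(reject_minutes) is already established, so O(calibrate_sensor).
Premises 3, 6 do not contribute to this derivation.
Thus O(calibrate_sensor), which is F(not calibrate_sensor): not calibrate_sensor is forbidden.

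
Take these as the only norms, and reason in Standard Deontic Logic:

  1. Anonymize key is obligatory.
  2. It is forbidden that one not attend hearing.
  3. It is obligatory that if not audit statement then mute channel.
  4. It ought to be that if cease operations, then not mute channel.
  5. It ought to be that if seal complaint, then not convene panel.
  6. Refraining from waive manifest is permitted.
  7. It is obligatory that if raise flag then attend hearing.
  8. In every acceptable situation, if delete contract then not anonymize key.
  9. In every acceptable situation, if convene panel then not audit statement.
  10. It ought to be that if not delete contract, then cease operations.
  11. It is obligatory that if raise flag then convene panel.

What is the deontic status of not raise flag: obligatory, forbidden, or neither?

Obligatory

Premise 1 states O(anonymize_key) outright.
Premise 8 is O(delete_contract → ¬anonymize_key); contrapositively O(anonymize_key → ¬delete_contract). Since O(anonymize_key) holds, K gives O(¬delete_contract).
Premise 10 is O(¬delete_contract → cease_operations); since O(¬delete_contract), deontic closure gives O(cease_operations).
With premise 4, O(cease_operations → ¬mute_channel), the K-axiom yields O(¬mute_channel).
Premise 3 is O(¬audit_statement → mute_channel); contrapositively O(¬mute_channel → audit_statement). Since O(¬mute_channel) holds, K gives O(audit_statement).
The contrapositive of premise 9 (O(convene_panel → ¬audit_statement)) is O(audit_statement → ¬convene_panel), and O(audit_statement) is already established, so O(¬convene_panel).
Premise 11 is O(raise_flag → convene_panel); contrapositively O(¬convene_panel → ¬raise_flag). Since O(¬convene_panel) holds, K gives O(¬raise_flag).
Premises 2, 5, 6, 7 do not contribute to this derivation.
Hence ¬raise_flag is obligatory.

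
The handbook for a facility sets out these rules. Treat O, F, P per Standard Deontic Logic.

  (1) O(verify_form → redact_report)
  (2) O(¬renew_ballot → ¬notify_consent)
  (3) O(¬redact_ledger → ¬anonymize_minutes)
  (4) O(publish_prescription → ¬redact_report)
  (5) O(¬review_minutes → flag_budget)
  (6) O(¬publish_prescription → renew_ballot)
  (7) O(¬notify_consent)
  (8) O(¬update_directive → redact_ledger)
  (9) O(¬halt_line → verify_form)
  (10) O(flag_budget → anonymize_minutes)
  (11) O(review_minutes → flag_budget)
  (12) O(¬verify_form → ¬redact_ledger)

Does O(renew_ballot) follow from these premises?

Yes

By case analysis on review_minutes: premise 11 gives O(review_minutes → flag_budget) and premise 5 gives O(¬review_minutes → flag_budget), so O(flag_budget) either way.
With premise 10, O(flag_budget → anonymize_minutes), the K-axiom yields O(anonymize_minutes).
Premise 3, O(¬redact_ledger → ¬anonymize_minutes), contraposes to O(anonymize_minutes → redact_ledger); with O(anonymize_minutes) we get O(redact_ledger).
Premise 12 is O(¬verify_form → ¬redact_ledger); contrapositively O(redact_ledger → verify_form). Since O(redact_ledger) holds, K gives O(verify_form).
From O(verify_form) and premise 1, O(verify_form → redact_report), we obtain O(redact_report).
Premise 4 is O(publish_prescription → ¬redact_report); contrapositively O(redact_report → ¬publish_prescription). Since O(redact_report) holds, K gives O(¬publish_prescription).
Applying K to premise 6 (O(¬publish_prescription → renew_ballot)) and O(¬publish_prescription) yields O(renew_ballot).
Premises 2, 7, 8, 9 do not contribute to this derivation.
So O(renew_ballot) follows.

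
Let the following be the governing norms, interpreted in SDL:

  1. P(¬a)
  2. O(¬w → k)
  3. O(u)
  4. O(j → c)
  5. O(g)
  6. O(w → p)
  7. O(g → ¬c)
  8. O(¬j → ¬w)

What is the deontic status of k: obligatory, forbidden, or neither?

Obligatory

Premise 5 gives O(g).
Applying K to premise 7 (O(g → ¬c)) and O(g) yields O(¬c).
Premise 4, O(j → c), contraposes to O(¬c → ¬j); with O(¬c) we get O(¬j).
Applying K to premise 8 (O(¬j → ¬w)) and O(¬j) yields O(¬w).
Applying K to premise 2 (O(¬w → k)) and O(¬w) yields O(k).
Premises 1, 3, 6 do not contribute to this derivation.
Hence k is obligatory.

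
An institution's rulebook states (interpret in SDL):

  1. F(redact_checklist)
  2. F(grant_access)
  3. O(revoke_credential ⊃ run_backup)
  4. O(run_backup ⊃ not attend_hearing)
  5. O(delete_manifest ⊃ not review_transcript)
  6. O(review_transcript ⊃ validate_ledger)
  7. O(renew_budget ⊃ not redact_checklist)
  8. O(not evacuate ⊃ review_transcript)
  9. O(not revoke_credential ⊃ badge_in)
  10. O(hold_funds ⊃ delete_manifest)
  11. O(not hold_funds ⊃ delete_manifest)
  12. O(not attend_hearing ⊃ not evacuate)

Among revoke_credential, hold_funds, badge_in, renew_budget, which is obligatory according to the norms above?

badge_in

Premises 10 and 11 are O(hold_funds ⊃ delete_manifest) and O(not hold_funds ⊃ delete_manifest); every ideal world satisfies hold_funds or not hold_funds, so in either case delete_manifest holds — hence O(delete_manifest).
Applying K to premise 5 (O(delete_manifest ⊃ not review_transcript)) and O(delete_manifest) yields O(not review_transcript).
Premise 8 is O(not evacuate ⊃ review_transcript); contrapositively O(not review_transcript ⊃ evacuate). Since O(not review_transcript) holds, K gives O(evacuate).
Premise 12 is O(not attend_hearing ⊃ not evacuate); contrapositively O(evacuate ⊃ attend_hearing). Since O(evacuate) holds, K gives O(attend_hearing).
Premise 4, O(run_backup ⊃ not attend_hearing), contraposes to O(attend_hearing ⊃ not run_backup); with O(attend_hearing) we get O(not run_backup).
Premise 3, O(revoke_credential ⊃ run_backup), contraposes to O(not run_backup ⊃ not revoke_credential); with O(not run_backup) we get O(not revoke_credential).
With premise 9, O(not revoke_credential ⊃ badge_in), the K-axiom yields O(badge_in).
So O(badge_in) holds — badge_in is obligatory. None of the other listed options is made obligatory by any chain of premises.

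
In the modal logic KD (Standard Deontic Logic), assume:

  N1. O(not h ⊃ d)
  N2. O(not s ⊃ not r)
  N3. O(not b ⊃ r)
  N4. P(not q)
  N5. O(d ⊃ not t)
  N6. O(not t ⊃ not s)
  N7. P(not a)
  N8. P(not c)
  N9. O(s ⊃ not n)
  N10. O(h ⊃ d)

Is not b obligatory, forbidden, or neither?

Forbidden

Premises 1 and 10 cover both cases: O(not h ⊃ d) and O(h ⊃ d). Since not h ∨ h is a tautology, O(d) follows.
From O(d) and premise 5, O(d ⊃ not t), we obtain O(not t).
With premise 6, O(not t ⊃ not s), the K-axiom yields O(not s).
Premise 2 is O(not s ⊃ not r); since O(not s), deontic closure gives O(not r).
Premise 3 is O(not b ⊃ r); contrapositively O(not r ⊃ b). Since O(not r) holds, K gives O(b).
Premises 4, 7, 8, 9 do not contribute to this derivation.
Thus O(b), which is F(not b): not b is forbidden.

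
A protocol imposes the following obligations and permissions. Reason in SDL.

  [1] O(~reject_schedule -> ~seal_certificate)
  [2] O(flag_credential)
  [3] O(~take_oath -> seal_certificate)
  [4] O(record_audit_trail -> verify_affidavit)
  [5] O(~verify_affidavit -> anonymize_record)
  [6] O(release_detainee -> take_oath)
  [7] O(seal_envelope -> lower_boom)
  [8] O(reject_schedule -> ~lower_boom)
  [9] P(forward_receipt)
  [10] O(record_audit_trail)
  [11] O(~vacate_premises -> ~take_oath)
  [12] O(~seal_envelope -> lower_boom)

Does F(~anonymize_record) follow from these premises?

No

Premise 5 is O(~verify_affidavit -> anonymize_record), but O(~verify_affidavit) is not derivable from the premises, so it does not yield O(anonymize_record).
No other premise forces O(anonymize_record). An ideal world satisfying every premise can still have ~anonymize_record true, so F(~anonymize_record) is not derivable.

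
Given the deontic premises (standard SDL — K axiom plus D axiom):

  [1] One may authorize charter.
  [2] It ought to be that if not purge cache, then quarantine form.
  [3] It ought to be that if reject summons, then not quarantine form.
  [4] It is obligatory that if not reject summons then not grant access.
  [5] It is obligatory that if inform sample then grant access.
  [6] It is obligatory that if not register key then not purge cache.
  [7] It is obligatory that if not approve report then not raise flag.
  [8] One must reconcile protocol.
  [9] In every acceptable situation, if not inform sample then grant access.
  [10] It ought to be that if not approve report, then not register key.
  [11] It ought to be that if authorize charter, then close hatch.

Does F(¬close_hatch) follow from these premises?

No

Premise 11 is O(authorize_charter → close_hatch), but O(authorize_charter) is not derivable from the premises (the permission P(authorize_charter) asserts only ¬O(¬authorize_charter), not O(authorize_charter)), so it does not yield O(close_hatch).
No other premise forces O(close_hatch). An ideal world satisfying every premise can still have ¬close_hatch true, so F(¬close_hatch) is not derivable.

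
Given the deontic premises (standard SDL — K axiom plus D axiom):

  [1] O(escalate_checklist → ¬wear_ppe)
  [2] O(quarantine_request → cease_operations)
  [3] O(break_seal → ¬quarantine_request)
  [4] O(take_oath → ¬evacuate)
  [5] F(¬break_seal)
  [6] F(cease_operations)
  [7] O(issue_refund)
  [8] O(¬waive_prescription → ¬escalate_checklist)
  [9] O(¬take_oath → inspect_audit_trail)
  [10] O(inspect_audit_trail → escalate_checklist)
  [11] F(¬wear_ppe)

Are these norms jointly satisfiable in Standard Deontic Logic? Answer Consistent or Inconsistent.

Premise 2 is O(quarantine_request → cease_operations), but O(quarantine_request) is not derivable from the premises, so it does not yield O(cease_operations).
So O(cease_operations) is not derivable, and the apparent clash with O(¬cease_operations) does not arise.
A world satisfying every obligation exists (e.g. break_seal=true, cease_operations=false, escalate_checklist=false, evacuate=false, inspect_audit_trail=false, issue_refund=true, quarantine_request=false, take_oath=true, waive_prescription=false, wear_ppe=true); no atom is both obligatory and forbidden, so the set is consistent.

Consistent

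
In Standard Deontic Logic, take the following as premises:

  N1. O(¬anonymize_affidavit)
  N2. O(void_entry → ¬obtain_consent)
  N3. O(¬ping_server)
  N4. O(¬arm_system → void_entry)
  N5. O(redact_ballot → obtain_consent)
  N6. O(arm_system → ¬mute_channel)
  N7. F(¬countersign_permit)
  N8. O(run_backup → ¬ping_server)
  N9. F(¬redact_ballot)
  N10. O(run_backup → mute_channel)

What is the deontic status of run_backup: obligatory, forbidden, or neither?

F(¬redact_ballot) at premise 9 means O(redact_ballot).
From O(redact_ballot) and premise 5, O(redact_ballot → obtain_consent), we obtain O(obtain_consent).
Premise 2, O(void_entry → ¬obtain_consent), contraposes to O(obtain_consent → ¬void_entry); with O(obtain_consent) we get O(¬void_entry).
Premise 4 is O(¬arm_system → void_entry); contrapositively O(¬void_entry → arm_system). Since O(¬void_entry) holds, K gives O(arm_system).
Premise 6 is O(arm_system → ¬mute_channel); since O(arm_system), deontic closure gives O(¬mute_channel).
Premise 10 is O(run_backup → mute_channel); contrapositively O(¬mute_channel → ¬run_backup). Since O(¬mute_channel) holds, K gives O(¬run_backup).
Premises 1, 3, 7, 8 do not contribute to this derivation.
Thus O(¬run_backup), which is F(run_backup): run_backup is forbidden.

Forbidden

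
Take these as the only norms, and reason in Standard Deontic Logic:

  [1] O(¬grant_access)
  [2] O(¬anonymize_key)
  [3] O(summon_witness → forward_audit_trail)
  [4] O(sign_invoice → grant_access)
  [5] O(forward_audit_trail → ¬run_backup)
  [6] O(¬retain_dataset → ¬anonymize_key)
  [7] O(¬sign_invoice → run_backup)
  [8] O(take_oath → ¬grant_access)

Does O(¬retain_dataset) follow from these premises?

No

Premise 6 is O(¬retain_dataset → ¬anonymize_key); even if O(¬anonymize_key) held, inferring O(¬retain_dataset) would be affirming the consequent — invalid.
No other premise forces O(¬retain_dataset). An ideal world satisfying every premise can still have ¬retain_dataset false, so O(¬retain_dataset) is not derivable.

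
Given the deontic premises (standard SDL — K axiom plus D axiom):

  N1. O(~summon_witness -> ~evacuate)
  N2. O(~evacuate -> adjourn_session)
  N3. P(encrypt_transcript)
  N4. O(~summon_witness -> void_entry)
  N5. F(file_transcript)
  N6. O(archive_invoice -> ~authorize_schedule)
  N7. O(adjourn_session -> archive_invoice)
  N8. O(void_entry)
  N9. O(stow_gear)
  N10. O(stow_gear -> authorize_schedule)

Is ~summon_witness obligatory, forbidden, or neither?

Premise 9 gives O(stow_gear).
Premise 10 is O(stow_gear -> authorize_schedule); since O(stow_gear), deontic closure gives O(authorize_schedule).
The contrapositive of premise 6 (O(archive_invoice -> ~authorize_schedule)) is O(authorize_schedule -> ~archive_invoice), and O(authorize_schedule) is already established, so O(~archive_invoice).
Premise 7, O(adjourn_session -> archive_invoice), contraposes to O(~archive_invoice -> ~adjourn_session); with O(~archive_invoice) we get O(~adjourn_session).
Premise 2 is O(~evacuate -> adjourn_session); contrapositively O(~adjourn_session -> evacuate). Since O(~adjourn_session) holds, K gives O(evacuate).
Premise 1 is O(~summon_witness -> ~evacuate); contrapositively O(evacuate -> summon_witness). Since O(evacuate) holds, K gives O(summon_witness).
Premises 3, 4, 5, 8 do not contribute to this derivation.
Thus O(summon_witness), which is F(~summon_witness): ~summon_witness is forbidden.

Forbidden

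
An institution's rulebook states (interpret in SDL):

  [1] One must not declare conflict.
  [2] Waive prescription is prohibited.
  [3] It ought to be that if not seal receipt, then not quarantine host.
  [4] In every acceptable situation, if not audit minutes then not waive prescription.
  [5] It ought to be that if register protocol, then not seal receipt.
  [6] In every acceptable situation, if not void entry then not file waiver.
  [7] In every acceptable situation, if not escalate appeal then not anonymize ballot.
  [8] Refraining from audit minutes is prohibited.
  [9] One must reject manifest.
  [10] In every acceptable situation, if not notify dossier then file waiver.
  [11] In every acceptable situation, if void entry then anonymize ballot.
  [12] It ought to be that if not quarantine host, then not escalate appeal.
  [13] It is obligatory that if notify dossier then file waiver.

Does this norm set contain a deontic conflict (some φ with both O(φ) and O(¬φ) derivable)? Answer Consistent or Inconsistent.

Consistent

Premise 4 is O(¬audit_minutes → ¬waive_prescription); even if O(¬waive_prescription) held, inferring O(¬audit_minutes) would be affirming the consequent — invalid.
So O(¬audit_minutes) is not derivable, and the apparent clash with O(audit_minutes) does not arise.
A world satisfying every obligation exists (e.g. anonymize_ballot=true, audit_minutes=true, declare_conflict=false, escalate_appeal=true, file_waiver=true, notify_dossier=false, quarantine_host=true, register_protocol=false, reject_manifest=true, seal_receipt=true, void_entry=true, waive_prescription=false); no atom is both obligatory and forbidden, so the set is consistent.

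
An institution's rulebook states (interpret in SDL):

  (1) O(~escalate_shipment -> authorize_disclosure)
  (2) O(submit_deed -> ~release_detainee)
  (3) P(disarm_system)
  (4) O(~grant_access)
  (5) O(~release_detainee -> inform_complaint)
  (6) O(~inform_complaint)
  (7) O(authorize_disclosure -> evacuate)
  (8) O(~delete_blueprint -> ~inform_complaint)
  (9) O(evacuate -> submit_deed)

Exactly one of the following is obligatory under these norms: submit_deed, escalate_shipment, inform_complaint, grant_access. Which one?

escalate_shipment

Premise 6 states O(~inform_complaint) outright.
The contrapositive of premise 5 (O(~release_detainee -> inform_complaint)) is O(~inform_complaint -> release_detainee), and O(~inform_complaint) is already established, so O(release_detainee).
Premise 2, O(submit_deed -> ~release_detainee), contraposes to O(release_detainee -> ~submit_deed); with O(release_detainee) we get O(~submit_deed).
Premise 9 is O(evacuate -> submit_deed); contrapositively O(~submit_deed -> ~evacuate). Since O(~submit_deed) holds, K gives O(~evacuate).
Premise 7 is O(authorize_disclosure -> evacuate); contrapositively O(~evacuate -> ~authorize_disclosure). Since O(~evacuate) holds, K gives O(~authorize_disclosure).
Premise 1, O(~escalate_shipment -> authorize_disclosure), contraposes to O(~authorize_disclosure -> escalate_shipment); with O(~authorize_disclosure) we get O(escalate_shipment).
So O(escalate_shipment) holds — escalate_shipment is obligatory. None of the other listed options is made obligatory by any chain of premises.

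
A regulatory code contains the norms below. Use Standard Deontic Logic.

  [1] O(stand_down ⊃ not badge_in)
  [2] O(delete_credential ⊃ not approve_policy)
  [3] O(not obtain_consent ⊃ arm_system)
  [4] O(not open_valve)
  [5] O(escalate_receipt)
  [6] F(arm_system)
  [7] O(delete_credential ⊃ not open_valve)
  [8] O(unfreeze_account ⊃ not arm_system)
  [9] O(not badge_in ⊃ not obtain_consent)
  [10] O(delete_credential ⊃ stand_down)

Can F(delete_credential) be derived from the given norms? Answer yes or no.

Yes

F(arm_system) at premise 6 means O(not arm_system).
Premise 3 is O(not obtain_consent ⊃ arm_system); contrapositively O(not arm_system ⊃ obtain_consent). Since O(not arm_system) holds, K gives O(obtain_consent).
Premise 9, O(not badge_in ⊃ not obtain_consent), contraposes to O(obtain_consent ⊃ badge_in); with O(obtain_consent) we get O(badge_in).
Premise 1 is O(stand_down ⊃ not badge_in); contrapositively O(badge_in ⊃ not stand_down). Since O(badge_in) holds, K gives O(not stand_down).
The contrapositive of premise 10 (O(delete_credential ⊃ stand_down)) is O(not stand_down ⊃ not delete_credential), and O(not stand_down) is already established, so O(not delete_credential).
Premises 2, 4, 5, 7, 8 do not contribute to this derivation.
So O(not delete_credential) holds, i.e. F(delete_credential). The claim follows.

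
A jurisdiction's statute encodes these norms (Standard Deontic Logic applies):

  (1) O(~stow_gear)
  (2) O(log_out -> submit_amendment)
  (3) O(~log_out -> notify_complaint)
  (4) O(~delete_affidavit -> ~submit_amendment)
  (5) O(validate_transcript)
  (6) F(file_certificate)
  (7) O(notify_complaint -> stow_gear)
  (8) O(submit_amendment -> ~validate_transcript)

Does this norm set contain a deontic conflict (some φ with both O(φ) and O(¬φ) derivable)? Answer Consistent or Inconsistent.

Inconsistent

From premise 5 we have O(validate_transcript).
Premise 8 is O(submit_amendment -> ~validate_transcript); contrapositively O(validate_transcript -> ~submit_amendment). Since O(validate_transcript) holds, K gives O(~submit_amendment).
Premise 2 is O(log_out -> submit_amendment); contrapositively O(~submit_amendment -> ~log_out). Since O(~submit_amendment) holds, K gives O(~log_out).
Premise 3 is O(~log_out -> notify_complaint); since O(~log_out), deontic closure gives O(notify_complaint).
With premise 7, O(notify_complaint -> stow_gear), the K-axiom yields O(stow_gear).
However, premise 1 gives O(~stow_gear).
We now have both O(stow_gear) and O(~stow_gear) — stow_gear is simultaneously obligatory and forbidden, violating the D-axiom.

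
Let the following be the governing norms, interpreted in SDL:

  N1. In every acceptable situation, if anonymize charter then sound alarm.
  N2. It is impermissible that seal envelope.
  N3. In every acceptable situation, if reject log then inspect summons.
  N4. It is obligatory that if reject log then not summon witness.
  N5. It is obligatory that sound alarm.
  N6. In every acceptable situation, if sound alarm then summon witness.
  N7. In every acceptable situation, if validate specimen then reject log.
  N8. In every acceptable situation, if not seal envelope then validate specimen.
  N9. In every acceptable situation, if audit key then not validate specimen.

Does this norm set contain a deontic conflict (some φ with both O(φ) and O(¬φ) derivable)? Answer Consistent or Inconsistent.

Premise 5 states O(sound_alarm) outright.
From O(sound_alarm) and premise 6, O(sound_alarm → summon_witness), we obtain O(summon_witness).
Premise 4, O(reject_log → ¬summon_witness), contraposes to O(summon_witness → ¬reject_log); with O(summon_witness) we get O(¬reject_log).
Premise 7 is O(validate_specimen → reject_log); contrapositively O(¬reject_log → ¬validate_specimen). Since O(¬reject_log) holds, K gives O(¬validate_specimen).
The contrapositive of premise 8 (O(¬seal_envelope → validate_specimen)) is O(¬validate_specimen → seal_envelope), and O(¬validate_specimen) is already established, so O(seal_envelope).
However, F(seal_envelope) at premise 2 amounts to O(¬seal_envelope).
We now have both O(seal_envelope) and O(¬seal_envelope) — seal_envelope is simultaneously obligatory and forbidden, violating the D-axiom.

Inconsistent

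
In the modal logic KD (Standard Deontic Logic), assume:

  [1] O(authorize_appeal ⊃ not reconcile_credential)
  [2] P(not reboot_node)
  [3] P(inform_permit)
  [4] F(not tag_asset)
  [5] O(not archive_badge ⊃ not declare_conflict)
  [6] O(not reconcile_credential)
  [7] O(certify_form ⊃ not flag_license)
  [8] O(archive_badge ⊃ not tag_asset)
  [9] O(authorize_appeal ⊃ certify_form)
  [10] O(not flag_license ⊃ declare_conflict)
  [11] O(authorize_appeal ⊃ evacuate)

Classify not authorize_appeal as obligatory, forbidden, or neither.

Obligatory

Premise 4 is F(not tag_asset), i.e. O(tag_asset).
The contrapositive of premise 8 (O(archive_badge ⊃ not tag_asset)) is O(tag_asset ⊃ not archive_badge), and O(tag_asset) is already established, so O(not archive_badge).
With premise 5, O(not archive_badge ⊃ not declare_conflict), the K-axiom yields O(not declare_conflict).
Premise 10, O(not flag_license ⊃ declare_conflict), contraposes to O(not declare_conflict ⊃ flag_license); with O(not declare_conflict) we get O(flag_license).
The contrapositive of premise 7 (O(certify_form ⊃ not flag_license)) is O(flag_license ⊃ not certify_form), and O(flag_license) is already established, so O(not certify_form).
Premise 9, O(authorize_appeal ⊃ certify_form), contraposes to O(not certify_form ⊃ not authorize_appeal); with O(not certify_form) we get O(not authorize_appeal).
Premises 1, 2, 3, 6, 11 do not contribute to this derivation.
Hence not authorize_appeal is obligatory.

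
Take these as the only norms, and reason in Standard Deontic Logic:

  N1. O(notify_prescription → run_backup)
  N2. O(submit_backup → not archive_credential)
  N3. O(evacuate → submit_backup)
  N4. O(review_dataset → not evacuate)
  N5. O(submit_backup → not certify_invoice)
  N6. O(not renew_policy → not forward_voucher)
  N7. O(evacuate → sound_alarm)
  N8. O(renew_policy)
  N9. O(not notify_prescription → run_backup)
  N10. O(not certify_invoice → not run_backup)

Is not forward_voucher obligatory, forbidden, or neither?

Neither

Premise 6 is O(not renew_policy → not forward_voucher), but O(not renew_policy) is not derivable from the premises, so it does not yield O(not forward_voucher).
No premise or chain of K-axiom applications forces O(not forward_voucher), and none forces O(forward_voucher). So not forward_voucher is neither obligatory nor forbidden under these norms.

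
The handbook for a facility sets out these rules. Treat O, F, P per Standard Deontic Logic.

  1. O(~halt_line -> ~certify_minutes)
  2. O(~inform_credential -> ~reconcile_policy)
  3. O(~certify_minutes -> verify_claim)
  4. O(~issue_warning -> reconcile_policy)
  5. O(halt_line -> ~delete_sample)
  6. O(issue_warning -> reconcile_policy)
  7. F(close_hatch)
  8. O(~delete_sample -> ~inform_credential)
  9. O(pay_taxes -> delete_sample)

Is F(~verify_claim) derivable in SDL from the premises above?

Yes

Premises 4 and 6 cover both cases: O(~issue_warning -> reconcile_policy) and O(issue_warning -> reconcile_policy). Since ~issue_warning ∨ issue_warning is a tautology, O(reconcile_policy) follows.
Premise 2 is O(~inform_credential -> ~reconcile_policy); contrapositively O(reconcile_policy -> inform_credential). Since O(reconcile_policy) holds, K gives O(inform_credential).
The contrapositive of premise 8 (O(~delete_sample -> ~inform_credential)) is O(inform_credential -> delete_sample), and O(inform_credential) is already established, so O(delete_sample).
The contrapositive of premise 5 (O(halt_line -> ~delete_sample)) is O(delete_sample -> ~halt_line), and O(delete_sample) is already established, so O(~halt_line).
Premise 1 is O(~halt_line -> ~certify_minutes); since O(~halt_line), deontic closure gives O(~certify_minutes).
With premise 3, O(~certify_minutes -> verify_claim), the K-axiom yields O(verify_claim).
Premises 7, 9 do not contribute to this derivation.
So O(verify_claim) holds, i.e. F(~verify_claim). The claim follows.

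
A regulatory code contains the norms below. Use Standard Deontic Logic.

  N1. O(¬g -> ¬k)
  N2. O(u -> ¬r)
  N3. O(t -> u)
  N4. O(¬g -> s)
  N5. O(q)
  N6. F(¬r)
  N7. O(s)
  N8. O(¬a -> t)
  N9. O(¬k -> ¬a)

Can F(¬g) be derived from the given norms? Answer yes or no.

Yes

Premise 6 is F(¬r), i.e. O(r).
Premise 2, O(u -> ¬r), contraposes to O(r -> ¬u); with O(r) we get O(¬u).
The contrapositive of premise 3 (O(t -> u)) is O(¬u -> ¬t), and O(¬u) is already established, so O(¬t).
Premise 8 is O(¬a -> t); contrapositively O(¬t -> a). Since O(¬t) holds, K gives O(a).
Premise 9, O(¬k -> ¬a), contraposes to O(a -> k); with O(a) we get O(k).
Premise 1, O(¬g -> ¬k), contraposes to O(k -> g); with O(k) we get O(g).
Premises 4, 5, 7 do not contribute to this derivation.
So O(g) holds, i.e. F(¬g). The claim follows.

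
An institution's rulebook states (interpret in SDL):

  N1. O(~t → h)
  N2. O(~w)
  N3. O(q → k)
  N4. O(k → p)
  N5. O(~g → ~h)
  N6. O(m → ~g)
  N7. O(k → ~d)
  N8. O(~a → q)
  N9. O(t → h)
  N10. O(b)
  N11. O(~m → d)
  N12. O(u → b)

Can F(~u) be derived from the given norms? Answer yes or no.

Premise 12 is O(u → b); even if O(b) held, inferring O(u) would be affirming the consequent — invalid.
No other premise forces O(u). An ideal world satisfying every premise can still have ~u true, so F(~u) is not derivable.

No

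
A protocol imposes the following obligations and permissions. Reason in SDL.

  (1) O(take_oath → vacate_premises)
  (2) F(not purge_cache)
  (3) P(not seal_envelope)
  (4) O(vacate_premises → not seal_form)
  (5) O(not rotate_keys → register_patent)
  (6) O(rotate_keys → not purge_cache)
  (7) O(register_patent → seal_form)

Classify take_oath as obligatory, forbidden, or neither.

Forbidden

Premise 2 is F(not purge_cache), i.e. O(purge_cache).
The contrapositive of premise 6 (O(rotate_keys → not purge_cache)) is O(purge_cache → not rotate_keys), and O(purge_cache) is already established, so O(not rotate_keys).
Applying K to premise 5 (O(not rotate_keys → register_patent)) and O(not rotate_keys) yields O(register_patent).
Applying K to premise 7 (O(register_patent → seal_form)) and O(register_patent) yields O(seal_form).
The contrapositive of premise 4 (O(vacate_premises → not seal_form)) is O(seal_form → not vacate_premises), and O(seal_form) is already established, so O(not vacate_premises).
The contrapositive of premise 1 (O(take_oath → vacate_premises)) is O(not vacate_premises → not take_oath), and O(not vacate_premises) is already established, so O(not take_oath).
Premise 3 does not contribute to this derivation.
Thus O(not take_oath), which is F(take_oath): take_oath is forbidden.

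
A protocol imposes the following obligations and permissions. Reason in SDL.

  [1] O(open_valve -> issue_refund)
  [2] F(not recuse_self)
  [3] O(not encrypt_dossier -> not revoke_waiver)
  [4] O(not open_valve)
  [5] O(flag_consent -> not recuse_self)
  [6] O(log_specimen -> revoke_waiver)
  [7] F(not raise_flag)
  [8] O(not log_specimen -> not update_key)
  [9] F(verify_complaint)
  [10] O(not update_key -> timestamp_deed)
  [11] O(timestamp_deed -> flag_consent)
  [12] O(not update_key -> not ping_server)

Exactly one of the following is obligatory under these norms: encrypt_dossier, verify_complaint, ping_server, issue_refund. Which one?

encrypt_dossier

Premise 2 is F(not recuse_self), i.e. O(recuse_self).
Premise 5, O(flag_consent -> not recuse_self), contraposes to O(recuse_self -> not flag_consent); with O(recuse_self) we get O(not flag_consent).
Premise 11 is O(timestamp_deed -> flag_consent); contrapositively O(not flag_consent -> not timestamp_deed). Since O(not flag_consent) holds, K gives O(not timestamp_deed).
Premise 10, O(not update_key -> timestamp_deed), contraposes to O(not timestamp_deed -> update_key); with O(not timestamp_deed) we get O(update_key).
Premise 8, O(not log_specimen -> not update_key), contraposes to O(update_key -> log_specimen); with O(update_key) we get O(log_specimen).
From O(log_specimen) and premise 6, O(log_specimen -> revoke_waiver), we obtain O(revoke_waiver).
The contrapositive of premise 3 (O(not encrypt_dossier -> not revoke_waiver)) is O(revoke_waiver -> encrypt_dossier), and O(revoke_waiver) is already established, so O(encrypt_dossier).
So O(encrypt_dossier) holds — encrypt_dossier is obligatory. None of the other listed options is made obligatory by any chain of premises.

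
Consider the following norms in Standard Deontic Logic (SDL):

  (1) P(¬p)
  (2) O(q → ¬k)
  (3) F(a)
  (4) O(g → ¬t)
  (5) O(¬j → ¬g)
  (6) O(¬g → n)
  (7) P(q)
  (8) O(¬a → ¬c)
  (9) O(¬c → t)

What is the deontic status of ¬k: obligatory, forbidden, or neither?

Neither

Premise 2 is O(q → ¬k), but O(q) is not derivable from the premises (the permission P(q) asserts only ¬O(¬q), not O(q)), so it does not yield O(¬k).
No premise or chain of K-axiom applications forces O(¬k), and none forces O(k). So ¬k is neither obligatory nor forbidden under these norms.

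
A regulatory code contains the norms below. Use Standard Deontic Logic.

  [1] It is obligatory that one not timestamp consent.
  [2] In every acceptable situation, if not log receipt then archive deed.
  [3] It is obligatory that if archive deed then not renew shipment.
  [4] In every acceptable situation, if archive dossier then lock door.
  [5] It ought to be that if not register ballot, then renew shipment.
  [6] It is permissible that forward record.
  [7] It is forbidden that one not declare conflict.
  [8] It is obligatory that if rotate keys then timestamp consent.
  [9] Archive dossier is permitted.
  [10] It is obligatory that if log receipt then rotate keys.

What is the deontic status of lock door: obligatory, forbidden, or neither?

Neither

Premise 4 is O(archive_dossier → lock_door), but O(archive_dossier) is not derivable from the premises (the permission P(archive_dossier) asserts only ¬O(¬archive_dossier), not O(archive_dossier)), so it does not yield O(lock_door).
No premise or chain of K-axiom applications forces O(lock_door), and none forces O(¬lock_door). So lock_door is neither obligatory nor forbidden under these norms.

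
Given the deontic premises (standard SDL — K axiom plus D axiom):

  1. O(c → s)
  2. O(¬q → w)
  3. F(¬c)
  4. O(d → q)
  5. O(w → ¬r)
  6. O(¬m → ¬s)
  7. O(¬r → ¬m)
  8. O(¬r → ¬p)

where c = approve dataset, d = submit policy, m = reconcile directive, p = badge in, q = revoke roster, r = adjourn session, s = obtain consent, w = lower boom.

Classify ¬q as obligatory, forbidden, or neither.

F(¬c) at premise 3 means O(c).
Premise 1 is O(c → s); since O(c), deontic closure gives O(s).
The contrapositive of premise 6 (O(¬m → ¬s)) is O(s → m), and O(s) is already established, so O(m).
The contrapositive of premise 7 (O(¬r → ¬m)) is O(m → r), and O(m) is already established, so O(r).
Premise 5 is O(w → ¬r); contrapositively O(r → ¬w). Since O(r) holds, K gives O(¬w).
The contrapositive of premise 2 (O(¬q → w)) is O(¬w → q), and O(¬w) is already established, so O(q).
Premises 4, 8 do not contribute to this derivation.
Thus O(q), which is F(¬q): ¬q is forbidden.

Forbidden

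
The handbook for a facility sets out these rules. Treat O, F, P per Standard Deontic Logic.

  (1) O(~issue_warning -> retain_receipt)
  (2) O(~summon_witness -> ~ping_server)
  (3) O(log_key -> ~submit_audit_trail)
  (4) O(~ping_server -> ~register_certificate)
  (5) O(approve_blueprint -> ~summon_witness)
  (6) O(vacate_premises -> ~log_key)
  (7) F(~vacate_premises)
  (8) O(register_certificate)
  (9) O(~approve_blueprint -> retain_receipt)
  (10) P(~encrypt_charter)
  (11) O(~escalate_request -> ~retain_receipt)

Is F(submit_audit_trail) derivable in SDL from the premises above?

No

Premise 3 is O(log_key -> ~submit_audit_trail), but O(log_key) is not derivable from the premises, so it does not yield O(~submit_audit_trail).
No other premise forces O(~submit_audit_trail). An ideal world satisfying every premise can still have submit_audit_trail true, so F(submit_audit_trail) is not derivable.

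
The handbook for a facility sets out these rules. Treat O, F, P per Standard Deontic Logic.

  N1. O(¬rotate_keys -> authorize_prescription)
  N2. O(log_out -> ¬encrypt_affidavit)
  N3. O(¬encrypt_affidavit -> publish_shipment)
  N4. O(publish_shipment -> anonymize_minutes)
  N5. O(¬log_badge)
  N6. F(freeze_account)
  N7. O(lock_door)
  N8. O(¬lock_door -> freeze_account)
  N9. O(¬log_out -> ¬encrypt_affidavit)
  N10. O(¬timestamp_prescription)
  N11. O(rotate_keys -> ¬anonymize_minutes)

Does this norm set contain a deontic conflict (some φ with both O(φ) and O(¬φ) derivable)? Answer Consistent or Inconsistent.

Premise 8 is O(¬lock_door -> freeze_account), but O(¬lock_door) is not derivable from the premises, so it does not yield O(freeze_account).
So O(freeze_account) is not derivable, and the apparent clash with O(¬freeze_account) does not arise.
A world satisfying every obligation exists (e.g. anonymize_minutes=true, authorize_prescription=true, encrypt_affidavit=false, freeze_account=false, lock_door=true, log_badge=false, log_out=false, publish_shipment=true, rotate_keys=false, timestamp_prescription=false); no atom is both obligatory and forbidden, so the set is consistent.

Consistent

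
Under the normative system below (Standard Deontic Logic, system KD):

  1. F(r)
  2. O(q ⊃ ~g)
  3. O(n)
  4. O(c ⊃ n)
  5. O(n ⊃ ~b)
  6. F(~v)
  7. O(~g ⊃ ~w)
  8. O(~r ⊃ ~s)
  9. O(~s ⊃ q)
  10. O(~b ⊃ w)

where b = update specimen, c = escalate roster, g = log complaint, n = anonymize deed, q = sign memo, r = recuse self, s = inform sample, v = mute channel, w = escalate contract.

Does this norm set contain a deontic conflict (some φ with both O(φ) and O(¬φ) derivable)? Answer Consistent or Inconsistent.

From premise 3 we have O(n).
Applying K to premise 5 (O(n ⊃ ~b)) and O(n) yields O(~b).
With premise 10, O(~b ⊃ w), the K-axiom yields O(w).
Premise 7, O(~g ⊃ ~w), contraposes to O(w ⊃ g); with O(w) we get O(g).
Premise 2 is O(q ⊃ ~g); contrapositively O(g ⊃ ~q). Since O(g) holds, K gives O(~q).
The contrapositive of premise 9 (O(~s ⊃ q)) is O(~q ⊃ s), and O(~q) is already established, so O(s).
Premise 8, O(~r ⊃ ~s), contraposes to O(s ⊃ r); with O(s) we get O(r).
Yet premise 1 is F(r), i.e. O(~r).
We now have both O(r) and O(~r) — r is simultaneously obligatory and forbidden, violating the D-axiom.

Inconsistent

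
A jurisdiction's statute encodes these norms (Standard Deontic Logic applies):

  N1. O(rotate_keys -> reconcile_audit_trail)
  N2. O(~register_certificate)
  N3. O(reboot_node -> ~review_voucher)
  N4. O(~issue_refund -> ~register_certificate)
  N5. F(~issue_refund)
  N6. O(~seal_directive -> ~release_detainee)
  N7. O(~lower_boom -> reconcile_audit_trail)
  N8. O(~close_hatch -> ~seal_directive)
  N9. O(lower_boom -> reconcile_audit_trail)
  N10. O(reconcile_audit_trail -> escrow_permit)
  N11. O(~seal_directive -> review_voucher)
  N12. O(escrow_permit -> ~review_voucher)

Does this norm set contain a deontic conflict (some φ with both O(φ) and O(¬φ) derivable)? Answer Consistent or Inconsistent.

Consistent

Premise 4 is O(~issue_refund -> ~register_certificate); even if O(~register_certificate) held, inferring O(~issue_refund) would be affirming the consequent — invalid.
So O(~issue_refund) is not derivable, and the apparent clash with O(issue_refund) does not arise.
A world satisfying every obligation exists (e.g. close_hatch=true, escrow_permit=true, issue_refund=true, lower_boom=false, reboot_node=false, reconcile_audit_trail=true, register_certificate=false, release_detainee=false, review_voucher=false, rotate_keys=false, seal_directive=true); no atom is both obligatory and forbidden, so the set is consistent.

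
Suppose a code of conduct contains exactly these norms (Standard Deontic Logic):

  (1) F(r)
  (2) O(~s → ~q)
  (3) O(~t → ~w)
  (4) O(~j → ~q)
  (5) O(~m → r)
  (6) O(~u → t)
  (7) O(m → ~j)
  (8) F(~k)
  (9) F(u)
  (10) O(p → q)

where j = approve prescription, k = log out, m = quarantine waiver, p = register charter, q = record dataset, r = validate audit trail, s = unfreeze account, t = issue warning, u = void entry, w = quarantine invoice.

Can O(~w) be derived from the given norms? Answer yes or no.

Premise 3 is O(~t → ~w), but O(~t) is not derivable from the premises, so it does not yield O(~w).
No other premise forces O(~w). An ideal world satisfying every premise can still have ~w false, so O(~w) is not derivable.

No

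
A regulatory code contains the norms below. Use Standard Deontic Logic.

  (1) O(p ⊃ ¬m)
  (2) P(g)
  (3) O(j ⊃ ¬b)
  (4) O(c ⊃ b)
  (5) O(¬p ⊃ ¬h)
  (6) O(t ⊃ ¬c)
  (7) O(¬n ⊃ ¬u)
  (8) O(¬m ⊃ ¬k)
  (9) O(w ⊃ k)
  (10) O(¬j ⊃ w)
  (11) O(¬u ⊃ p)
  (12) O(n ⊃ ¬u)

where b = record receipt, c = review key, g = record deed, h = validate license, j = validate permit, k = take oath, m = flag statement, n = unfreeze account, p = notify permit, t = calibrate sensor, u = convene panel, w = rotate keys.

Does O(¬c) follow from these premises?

Premises 12 and 7 cover both cases: O(n ⊃ ¬u) and O(¬n ⊃ ¬u). Since n ∨ ¬n is a tautology, O(¬u) follows.
Premise 11 is O(¬u ⊃ p); since O(¬u), deontic closure gives O(p).
Premise 1 is O(p ⊃ ¬m); since O(p), deontic closure gives O(¬m).
From O(¬m) and premise 8, O(¬m ⊃ ¬k), we obtain O(¬k).
Premise 9 is O(w ⊃ k); contrapositively O(¬k ⊃ ¬w). Since O(¬k) holds, K gives O(¬w).
The contrapositive of premise 10 (O(¬j ⊃ w)) is O(¬w ⊃ j), and O(¬w) is already established, so O(j).
From O(j) and premise 3, O(j ⊃ ¬b), we obtain O(¬b).
Premise 4 is O(c ⊃ b); contrapositively O(¬b ⊃ ¬c). Since O(¬b) holds, K gives O(¬c).
Premises 2, 5, 6 do not contribute to this derivation.
So O(¬c) follows.

Yes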